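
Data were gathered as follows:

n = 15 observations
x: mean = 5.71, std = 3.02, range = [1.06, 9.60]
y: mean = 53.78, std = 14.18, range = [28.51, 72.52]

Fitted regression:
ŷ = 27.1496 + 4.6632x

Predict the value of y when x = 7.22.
ŷ = 60.8179

Plug x = 7.22 into the fitted line:

ŷ = 27.1496 + 4.6632 × 7.22
ŷ = 27.1496 + 33.6683
ŷ = 60.8179

This is a point prediction; actual observations scatter around it by roughly the residual standard deviation.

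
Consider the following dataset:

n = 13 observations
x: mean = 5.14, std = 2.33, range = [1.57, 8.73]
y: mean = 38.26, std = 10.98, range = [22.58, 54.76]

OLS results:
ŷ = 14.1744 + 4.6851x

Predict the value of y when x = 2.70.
ŷ = 26.8242

Plug x = 2.70 into the fitted line:

ŷ = 14.1744 + 4.6851 × 2.70
ŷ = 14.1744 + 12.6498
ŷ = 26.8242

This is a point prediction; actual observations scatter around it by roughly the residual standard deviation.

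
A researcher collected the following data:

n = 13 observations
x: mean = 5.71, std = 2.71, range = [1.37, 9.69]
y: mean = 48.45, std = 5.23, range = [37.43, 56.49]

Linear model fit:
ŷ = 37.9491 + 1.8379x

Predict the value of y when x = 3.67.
ŷ = 44.6942

Plug x = 3.67 into the fitted line:

ŷ = 37.9491 + 1.8379 × 3.67
ŷ = 37.9491 + 6.7451
ŷ = 44.6942

This is a point prediction; actual observations scatter around it by roughly the residual standard deviation.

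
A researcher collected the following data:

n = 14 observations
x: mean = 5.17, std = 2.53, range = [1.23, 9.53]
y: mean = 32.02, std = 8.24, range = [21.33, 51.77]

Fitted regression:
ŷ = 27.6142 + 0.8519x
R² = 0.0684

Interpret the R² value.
About 6.84% of the variability in y is accounted for by the regression on x (R² = 0.0684) — a weak linear fit.

The coefficient of determination R² is the fraction of the total variation in y that the fitted line accounts for.

Here R² = 0.0684:
- Explained: 6.84% of the variation in y
- Unexplained (residual): 100% − 6.84% = 93.16%
- Rule of thumb (below 0.3 weak; 0.3 to below 0.7 moderate; 0.7 and above strong) → weak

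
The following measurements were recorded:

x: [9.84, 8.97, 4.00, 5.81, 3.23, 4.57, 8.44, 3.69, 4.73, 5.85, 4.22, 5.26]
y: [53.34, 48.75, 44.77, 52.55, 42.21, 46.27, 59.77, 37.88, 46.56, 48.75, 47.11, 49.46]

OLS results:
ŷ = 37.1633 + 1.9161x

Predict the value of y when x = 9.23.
ŷ = 54.8489

x = 9.23 lies inside the observed range [3.23, 9.84], so the fitted equation applies directly:

ŷ = 37.1633 + 1.9161 × 9.23
ŷ = 37.1633 + 17.6856
ŷ = 54.8489

This is a point prediction; actual observations scatter around it by roughly the residual standard deviation.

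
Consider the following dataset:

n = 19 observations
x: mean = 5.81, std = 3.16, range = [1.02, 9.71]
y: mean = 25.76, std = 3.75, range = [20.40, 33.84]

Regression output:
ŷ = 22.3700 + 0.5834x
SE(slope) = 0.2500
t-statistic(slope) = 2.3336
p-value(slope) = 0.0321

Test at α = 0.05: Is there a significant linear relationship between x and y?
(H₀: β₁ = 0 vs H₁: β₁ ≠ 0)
p-value = 0.0321 < α = 0.05, so we reject H₀. The relationship is significant.

Hypothesis test for the slope coefficient:

H₀: β₁ = 0 (no linear relationship)
H₁: β₁ ≠ 0 (linear relationship exists)

Test statistic: t = β̂₁ / SE(β̂₁) = 0.5834 / 0.2500 = 2.3336

With df = 17, the two-sided p-value for |t| = 2.3336 is 0.0321.

Decision rule: reject H₀ if p-value < α.
p-value = 0.0321 < α = 0.05 → reject H₀.

Conclusion: the linear association between x and y is significant at the 5% level.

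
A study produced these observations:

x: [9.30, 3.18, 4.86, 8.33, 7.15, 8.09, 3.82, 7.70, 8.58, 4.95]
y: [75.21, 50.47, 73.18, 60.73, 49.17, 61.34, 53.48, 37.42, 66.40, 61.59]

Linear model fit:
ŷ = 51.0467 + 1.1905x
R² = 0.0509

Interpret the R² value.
About 5.09% of the variability in y is accounted for by the regression on x (R² = 0.0509) — a weak linear fit.

The coefficient of determination R² is the fraction of the total variation in y that the fitted line accounts for.

Here R² = 0.0509:
- Explained: 5.09% of the variation in y
- Unexplained (residual): 100% − 5.09% = 94.91%
- Rule of thumb (below 0.3 weak; 0.3 to below 0.7 moderate; 0.7 and above strong) → weak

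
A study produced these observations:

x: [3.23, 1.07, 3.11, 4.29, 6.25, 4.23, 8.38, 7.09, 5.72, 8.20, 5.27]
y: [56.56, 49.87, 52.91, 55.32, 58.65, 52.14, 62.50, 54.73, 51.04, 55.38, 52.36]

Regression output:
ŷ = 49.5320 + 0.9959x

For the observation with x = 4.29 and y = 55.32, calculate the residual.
Residual = 1.5156

The residual is the difference between the actual value and the predicted value:

Residual = y - ŷ

Step 1: Calculate predicted value
ŷ = 49.5320 + 0.9959 × 4.29
ŷ = 53.8044

Step 2: Calculate residual
Residual = 55.32 - 53.8044
Residual = 1.5156

The residual is positive, so the observed y = 55.32 sits above the regression line (the line underestimates it by 1.5156).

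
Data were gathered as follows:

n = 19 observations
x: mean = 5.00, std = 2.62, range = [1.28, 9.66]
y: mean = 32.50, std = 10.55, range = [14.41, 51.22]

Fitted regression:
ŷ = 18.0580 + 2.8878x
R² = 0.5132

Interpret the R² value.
R² = 0.5132 means 51.32% of the variation in y is explained by the linear relationship with x. This indicates a moderate fit.

The coefficient of determination R² is the fraction of the total variation in y that the fitted line accounts for.

Here R² = 0.5132:
- Explained: 51.32% of the variation in y
- Unexplained (residual): 100% − 51.32% = 48.68%
- Rule of thumb (below 0.3 weak; 0.3 to below 0.7 moderate; 0.7 and above strong) → moderate

Equivalently, for simple linear regression R² = r², so |r| = √0.5132 ≈ 0.7164.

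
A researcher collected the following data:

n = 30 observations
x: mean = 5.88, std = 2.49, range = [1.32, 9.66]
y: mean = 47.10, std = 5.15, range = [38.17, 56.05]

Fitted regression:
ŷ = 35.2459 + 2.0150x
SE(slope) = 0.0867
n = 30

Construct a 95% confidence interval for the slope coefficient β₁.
The 95% CI for β₁ is (1.8374, 2.1926)

Confidence interval for the slope:

The 95% CI for β₁ is: β̂₁ ± t*(α/2, n-2) × SE(β̂₁)

Step 1: Find critical t-value
- Confidence level = 0.95
- Degrees of freedom = n - 2 = 30 - 2 = 28
- t*(α/2, 28) = 2.0484

Step 2: Calculate margin of error
Margin = 2.0484 × 0.0867 = 0.1776

Step 3: Construct interval
CI = 2.0150 ± 0.1776
CI = (1.8374, 2.1926)

Interpretation: intervals built this way capture the true β₁ in 95% of repeated samples; here the plausible range for the per-unit effect of x on y is 1.8374 to 2.1926.
Since 0 is outside the interval, a two-sided test at α = 0.05 would reject H₀: β₁ = 0.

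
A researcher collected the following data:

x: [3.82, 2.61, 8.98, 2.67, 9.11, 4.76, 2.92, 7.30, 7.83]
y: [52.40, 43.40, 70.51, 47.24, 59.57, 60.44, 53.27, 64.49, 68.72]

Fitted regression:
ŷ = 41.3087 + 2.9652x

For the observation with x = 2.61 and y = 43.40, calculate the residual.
Residual = -5.6479

The residual is the difference between the actual value and the predicted value:

Residual = y - ŷ

Step 1: Calculate predicted value
ŷ = 41.3087 + 2.9652 × 2.61
ŷ = 49.0479

Step 2: Calculate residual
Residual = 43.40 - 49.0479
Residual = -5.6479

Interpretation: the model overestimates the actual value by 5.6479 at this point (negative residual → observation lies below the fitted line).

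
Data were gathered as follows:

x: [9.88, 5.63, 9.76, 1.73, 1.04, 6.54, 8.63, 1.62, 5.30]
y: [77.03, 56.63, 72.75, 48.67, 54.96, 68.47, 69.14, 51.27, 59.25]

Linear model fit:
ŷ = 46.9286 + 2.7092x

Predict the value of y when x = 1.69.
ŷ = 51.5071

x = 1.69 lies inside the observed range [1.04, 9.88], so the fitted equation applies directly:

ŷ = 46.9286 + 2.7092 × 1.69
ŷ = 46.9286 + 4.5785
ŷ = 51.5071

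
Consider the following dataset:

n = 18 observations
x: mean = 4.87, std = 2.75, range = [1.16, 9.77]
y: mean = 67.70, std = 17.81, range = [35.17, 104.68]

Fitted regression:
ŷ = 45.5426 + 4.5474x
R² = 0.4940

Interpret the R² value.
About 49.40% of the variability in y is accounted for by the regression on x (R² = 0.4940) — a moderate linear fit.

R² (coefficient of determination) measures the proportion of variance in y explained by the regression model.

Here R² = 0.4940:
- Explained: 49.40% of the variation in y
- Unexplained (residual): 100% − 49.40% = 50.60%
- Rule of thumb (below 0.3 weak; 0.3 to below 0.7 moderate; 0.7 and above strong) → moderate

Note: R² says nothing about causation, and a high R² does not by itself mean the linear form is appropriate — check the residuals.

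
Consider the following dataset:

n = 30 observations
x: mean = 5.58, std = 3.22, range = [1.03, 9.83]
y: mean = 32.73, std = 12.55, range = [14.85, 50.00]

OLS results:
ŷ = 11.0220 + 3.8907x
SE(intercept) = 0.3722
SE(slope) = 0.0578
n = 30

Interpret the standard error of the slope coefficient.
SE(β̂₁) = 0.0578 is the estimated standard deviation of the slope estimate across repeated samples; relative to β̂₁ = 3.8907 that is 1.5%, a precise estimate.

SE(β̂₁) = s / √Sxx, where s is the residual standard deviation and Sxx = Σ(x − x̄)². It is the yardstick for how far β̂₁ = 3.8907 could plausibly be from the true slope.

Relative precision:
- SE / |β̂₁| = 0.0578 / 3.8907 = 1.5%
- Rule of thumb (under 20%: precise; 20% to under 50%: moderately precise; 50% or more: imprecise) → precise

Link to the t-test: t = β̂₁ / SE(β̂₁) = 3.8907 / 0.0578 = 67.3131, the statistic for H₀: β₁ = 0.

What drives SE(β̂₁): larger n (here n = 30) → smaller SE; more residual scatter → larger SE; wider spread of x values → smaller SE.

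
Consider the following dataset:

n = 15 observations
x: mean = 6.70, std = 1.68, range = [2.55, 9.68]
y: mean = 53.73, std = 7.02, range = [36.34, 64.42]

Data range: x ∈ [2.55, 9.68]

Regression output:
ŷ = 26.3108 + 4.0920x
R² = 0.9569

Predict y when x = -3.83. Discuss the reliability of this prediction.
The equation gives ŷ = 10.6384; however x = -3.83 is 6.38 units below the observed range, so this extrapolated value should not be trusted.

Prediction calculation:
ŷ = 26.3108 + 4.0920 × (-3.83)
ŷ = 10.6384

Reliability:
- Data range: x ∈ [2.55, 9.68]
- Prediction point: x = -3.83 is 6.38 units below the observed range → this is EXTRAPOLATION, not interpolation

Why that matters here:
- There are no observations near this x to validate the fitted line there
- The standard error of prediction grows with (x − x̄)², and x = -3.83 is far from x̄ = 6.70

The R² = 0.9569 only validates the fit within [2.55, 9.68]; treat ŷ = 10.6384 with caution.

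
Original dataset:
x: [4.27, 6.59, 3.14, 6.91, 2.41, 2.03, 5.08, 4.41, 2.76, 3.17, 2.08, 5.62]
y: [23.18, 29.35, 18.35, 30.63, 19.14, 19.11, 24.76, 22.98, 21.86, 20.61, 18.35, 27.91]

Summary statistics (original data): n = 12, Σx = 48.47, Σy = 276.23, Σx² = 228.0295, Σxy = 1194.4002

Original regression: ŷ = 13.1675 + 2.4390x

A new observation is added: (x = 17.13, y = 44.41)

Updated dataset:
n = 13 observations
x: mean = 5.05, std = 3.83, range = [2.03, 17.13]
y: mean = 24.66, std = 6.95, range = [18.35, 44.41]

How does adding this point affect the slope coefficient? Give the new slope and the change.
The slope changes from 2.4390 to 1.7704 (change of -0.6686, or -27.4%).

x = 17.13 lies well outside the original x-range [2.03, 6.91] (x̄ ≈ 4.04), so this observation has high leverage and can move the slope substantially.

Step 1: Update the sums with the new point (n goes from 12 to 13)
Σx  = 48.47 + 17.13 = 65.60
Σy  = 276.23 + 44.41 = 320.64
Σx² = 228.0295 + 17.13² = 228.0295 + 293.4369 = 521.4664
Σxy = 1194.4002 + 17.13×44.41 = 1194.4002 + 760.7433 = 1955.1435

Step 2: Recompute the slope with b₁ = (nΣxy − ΣxΣy) / (nΣx² − (Σx)²)
Numerator   = 13×1955.1435 − 65.60×320.64 = 25416.8655 − 21033.9840 = 4382.8815
Denominator = 13×521.4664 − 65.60² = 6779.0632 − 4303.3600 = 2475.7032
b₁(new) = 4382.8815 / 2475.7032 = 1.7704

(Same formula on the original sums: (12×1194.4002 − 48.47×276.23) / (12×228.0295 − 48.47²) = 943.9343 / 387.0131 = 2.4390, matching the given fit.)

Step 3: Change in slope
Δβ₁ = 1.7704 − 2.4390 = -0.6686
Relative change = -0.6686 / 2.4390 × 100% = -27.4%
→ the slope decreases when the point is added.

Because the point sits below the extension of the original line at a high-leverage x, it tilts the fit down.
In practice: refit with and without it and report both if conclusions differ.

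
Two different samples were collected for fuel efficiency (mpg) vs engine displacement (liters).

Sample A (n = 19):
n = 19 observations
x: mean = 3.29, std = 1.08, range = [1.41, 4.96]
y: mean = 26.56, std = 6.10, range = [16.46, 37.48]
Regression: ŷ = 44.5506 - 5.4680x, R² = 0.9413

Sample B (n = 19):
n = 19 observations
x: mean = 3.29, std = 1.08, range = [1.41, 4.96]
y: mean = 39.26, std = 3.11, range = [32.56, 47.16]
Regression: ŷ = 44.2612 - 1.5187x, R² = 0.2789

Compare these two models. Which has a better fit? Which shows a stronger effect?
Model A has the better fit (R² = 0.9413 vs 0.2789). Model A shows the stronger effect (|β₁| = 5.4680 vs 1.5187).

Model Comparison:

Goodness of fit (R²):
- Model A: R² = 0.9413 → 94.13% of variance in fuel efficiency explained
- Model B: R² = 0.2789 → 27.89% of variance in fuel efficiency explained
- 0.9413 > 0.2789 → Model A has the better fit

Which has the larger per-liter effect? (|β₁|)
- Model A: β₁ = -5.4680 → predicted fuel efficiency falls 5.4680 mpg per additional liter of engine displacement
- Model B: β₁ = -1.5187 → predicted fuel efficiency falls 1.5187 mpg per additional liter of engine displacement
- |-5.4680| > |-1.5187| → Model A shows the stronger marginal effect

Notes:
- The two samples could reflect different populations, time periods, or measurement quality.
- A steeper slope doesn't make a better model if the scatter around the line is large.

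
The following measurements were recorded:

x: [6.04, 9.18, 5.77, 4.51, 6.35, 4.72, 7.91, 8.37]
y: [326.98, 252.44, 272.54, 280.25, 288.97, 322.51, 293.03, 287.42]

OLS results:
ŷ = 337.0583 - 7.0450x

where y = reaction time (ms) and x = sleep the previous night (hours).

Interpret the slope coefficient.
For each additional hour of sleep, predicted reaction time decreases by approximately 7.0450 ms.

β₁ = -7.0450 is the change in predicted reaction time (ms) per additional hour of sleep.

Interpretation:
- Sleep up by 1 hour → predicted reaction time decreases by 7.0450 ms
- The effect is assumed constant over the observed range of x (linearity)
- The slope describes association in these data, not necessarily a causal effect

The intercept β₀ = 337.0583 is the predicted reaction time when sleep = 0; since the smallest observed x is 4.51, this is an extrapolation and mainly anchors the line.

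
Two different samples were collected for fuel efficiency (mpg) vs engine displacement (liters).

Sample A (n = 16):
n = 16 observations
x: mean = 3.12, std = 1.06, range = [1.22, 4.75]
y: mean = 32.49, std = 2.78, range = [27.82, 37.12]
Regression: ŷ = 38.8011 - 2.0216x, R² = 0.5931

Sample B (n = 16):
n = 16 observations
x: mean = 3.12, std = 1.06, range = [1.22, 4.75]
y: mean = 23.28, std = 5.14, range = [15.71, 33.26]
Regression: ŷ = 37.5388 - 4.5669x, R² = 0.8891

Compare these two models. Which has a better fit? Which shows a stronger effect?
Model B has the better fit (R² = 0.8891 vs 0.5931). Model B shows the stronger effect (|β₁| = 4.5669 vs 2.0216).

Model Comparison:

Goodness of fit (R²):
- Model A: R² = 0.5931 → 59.31% of variance in fuel efficiency explained
- Model B: R² = 0.8891 → 88.91% of variance in fuel efficiency explained
- 0.8891 > 0.5931 → Model B has the better fit

Strength of effect — compare |β₁|:
- Model A: β₁ = -2.0216 → predicted fuel efficiency falls 2.0216 mpg per additional liter of engine displacement
- Model B: β₁ = -4.5669 → predicted fuel efficiency falls 4.5669 mpg per additional liter of engine displacement
- |-2.0216| < |-4.5669| → Model B shows the stronger marginal effect

Notes:
- A steeper slope doesn't make a better model if the scatter around the line is large.
- The two samples could reflect different populations, time periods, or measurement quality.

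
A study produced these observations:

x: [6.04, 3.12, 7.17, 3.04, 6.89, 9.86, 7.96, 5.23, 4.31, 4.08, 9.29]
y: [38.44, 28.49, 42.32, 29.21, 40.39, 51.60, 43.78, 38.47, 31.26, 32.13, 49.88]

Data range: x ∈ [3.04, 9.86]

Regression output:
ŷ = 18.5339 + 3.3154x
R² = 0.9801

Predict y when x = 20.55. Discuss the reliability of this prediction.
ŷ = 86.6654 (extrapolation — x = 20.55 lies outside [3.04, 9.86], so reliability is low).

Prediction calculation:
ŷ = 18.5339 + 3.3154 × 20.55
ŷ = 86.6654

Reliability:
- Data range: x ∈ [3.04, 9.86]
- Prediction point: x = 20.55 is 10.69 units above the observed range → this is EXTRAPOLATION, not interpolation

Why that matters here:
- There are no observations near this x to validate the fitted line there
- R² describes fit only over the sampled x values; it says nothing about behaviour beyond them

Report the number if required, but flag clearly that it is an extrapolation.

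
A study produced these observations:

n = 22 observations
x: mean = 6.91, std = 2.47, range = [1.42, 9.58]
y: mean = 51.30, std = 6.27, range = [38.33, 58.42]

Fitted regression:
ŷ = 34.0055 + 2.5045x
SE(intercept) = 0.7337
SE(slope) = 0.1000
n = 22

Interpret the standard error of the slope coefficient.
SE(slope) = 0.1000 measures the uncertainty in the estimated slope. The coefficient is estimated precisely (SE/|β̂₁| = 4.0%).

SE(β̂₁) = 0.1000 says: if we drew many samples of n = 22 from the same population and refit each time, the fitted slopes would scatter with a standard deviation of roughly 0.1000 around the true β₁.

Relative precision:
- SE / |β̂₁| = 0.1000 / 2.5045 = 4.0%
- Rule of thumb (under 20%: precise; 20% to under 50%: moderately precise; 50% or more: imprecise) → precise

Link to the t-test: t = β̂₁ / SE(β̂₁) = 2.5045 / 0.1000 = 25.0450, the statistic for H₀: β₁ = 0.

What drives SE(β̂₁): larger n (here n = 22) → smaller SE; wider spread of x values → smaller SE.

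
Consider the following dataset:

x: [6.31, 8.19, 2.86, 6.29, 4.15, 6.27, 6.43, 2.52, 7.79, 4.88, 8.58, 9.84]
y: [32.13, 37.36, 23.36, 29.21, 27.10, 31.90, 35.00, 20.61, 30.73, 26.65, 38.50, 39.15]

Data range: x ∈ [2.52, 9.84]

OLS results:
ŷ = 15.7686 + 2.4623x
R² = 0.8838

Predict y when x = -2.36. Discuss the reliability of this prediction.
ŷ = 9.9576, but this is extrapolation (below the data range [2.52, 9.84]) and may be unreliable.

Prediction calculation:
ŷ = 15.7686 + 2.4623 × (-2.36)
ŷ = 9.9576

Reliability:
- Data range: x ∈ [2.52, 9.84]
- Prediction point: x = -2.36 is 4.88 units below the observed range → this is EXTRAPOLATION, not interpolation

Why that matters here:
- The standard error of prediction grows with (x − x̄)², and x = -2.36 is far from x̄ = 6.18
- The linear relationship may not hold outside the observed range
- There are no observations near this x to validate the fitted line there

A defensible statement: 'if the linear trend continued to x = -2.36, y would be about 9.9576' — the premise is untested.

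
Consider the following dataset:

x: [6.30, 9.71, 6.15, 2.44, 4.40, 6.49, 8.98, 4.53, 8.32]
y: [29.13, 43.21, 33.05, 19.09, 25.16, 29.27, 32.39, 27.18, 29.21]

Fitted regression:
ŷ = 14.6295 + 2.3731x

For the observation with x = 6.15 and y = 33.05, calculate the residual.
Residual = 3.8259

The residual is the difference between the actual value and the predicted value:

Residual = y - ŷ

Step 1: Calculate predicted value
ŷ = 14.6295 + 2.3731 × 6.15
ŷ = 29.2241

Step 2: Calculate residual
Residual = 33.05 - 29.2241
Residual = 3.8259

The residual is positive, so the observed y = 33.05 sits above the regression line (the line underestimates it by 3.8259).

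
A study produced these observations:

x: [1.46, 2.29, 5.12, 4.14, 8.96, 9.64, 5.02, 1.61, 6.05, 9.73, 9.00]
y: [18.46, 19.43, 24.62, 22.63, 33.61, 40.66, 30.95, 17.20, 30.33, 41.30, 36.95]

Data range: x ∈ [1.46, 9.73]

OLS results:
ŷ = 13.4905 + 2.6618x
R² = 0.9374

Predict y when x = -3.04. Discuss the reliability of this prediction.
ŷ = 5.3986, but this is extrapolation (below the data range [1.46, 9.73]) and may be unreliable.

Prediction calculation:
ŷ = 13.4905 + 2.6618 × (-3.04)
ŷ = 5.3986

Reliability:
- Data range: x ∈ [1.46, 9.73]
- Prediction point: x = -3.04 is 4.50 units below the observed range → this is EXTRAPOLATION, not interpolation

Why that matters here:
- The standard error of prediction grows with (x − x̄)², and x = -3.04 is far from x̄ = 5.73
- R² describes fit only over the sampled x values; it says nothing about behaviour beyond them

A defensible statement: 'if the linear trend continued to x = -3.04, y would be about 5.3986' — the premise is untested.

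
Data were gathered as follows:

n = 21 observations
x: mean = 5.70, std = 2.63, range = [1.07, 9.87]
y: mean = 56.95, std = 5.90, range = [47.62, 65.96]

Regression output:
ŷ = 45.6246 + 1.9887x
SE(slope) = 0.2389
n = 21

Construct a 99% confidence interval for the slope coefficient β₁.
The 99% CI for β₁ is (1.3052, 2.6722)

Confidence interval for the slope:

The 99% CI for β₁ is: β̂₁ ± t*(α/2, n-2) × SE(β̂₁)

Step 1: Find critical t-value
- Confidence level = 0.99
- Degrees of freedom = n - 2 = 21 - 2 = 19
- t*(α/2, 19) = 2.8609

Step 2: Calculate margin of error
Margin = 2.8609 × 0.2389 = 0.6835

Step 3: Construct interval
CI = 1.9887 ± 0.6835
CI = (1.3052, 2.6722)

Interpretation: each one-unit increase in x is associated with a change in mean y of between 1.3052 and 2.6722, with 99% confidence.
Since 0 is outside the interval, a two-sided test at α = 0.01 would reject H₀: β₁ = 0.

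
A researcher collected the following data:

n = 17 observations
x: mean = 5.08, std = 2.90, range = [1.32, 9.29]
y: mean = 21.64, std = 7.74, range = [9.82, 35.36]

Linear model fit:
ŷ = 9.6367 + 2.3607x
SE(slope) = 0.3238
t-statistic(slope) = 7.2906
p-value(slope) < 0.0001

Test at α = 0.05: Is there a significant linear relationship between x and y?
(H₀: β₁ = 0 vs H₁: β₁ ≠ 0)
p-value < 0.0001 < α = 0.05, so we reject H₀. The relationship is significant.

Hypothesis test for the slope coefficient:

H₀: β₁ = 0 (no linear relationship)
H₁: β₁ ≠ 0 (linear relationship exists)

Test statistic: t = β̂₁ / SE(β̂₁) = 2.3607 / 0.3238 = 7.2906

p < 0.0001: how often a slope estimate this far from 0 (in SE units) would arise by chance if β₁ were truly 0.

Decision rule: reject H₀ if p-value < α.
p-value < 0.0001 < α = 0.05 → reject H₀.

There is sufficient evidence at the 5% significance level to conclude that a linear relationship exists between x and y.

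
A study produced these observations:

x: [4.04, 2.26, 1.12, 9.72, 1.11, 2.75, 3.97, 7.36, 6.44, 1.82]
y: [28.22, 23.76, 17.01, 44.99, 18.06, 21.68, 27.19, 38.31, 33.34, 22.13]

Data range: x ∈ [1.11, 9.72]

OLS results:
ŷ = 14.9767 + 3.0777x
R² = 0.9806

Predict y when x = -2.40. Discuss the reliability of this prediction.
ŷ = 7.5902, but this is extrapolation (below the data range [1.11, 9.72]) and may be unreliable.

Prediction calculation:
ŷ = 14.9767 + 3.0777 × (-2.40)
ŷ = 7.5902

Reliability:
- Data range: x ∈ [1.11, 9.72]
- Prediction point: x = -2.40 is 3.51 units below the observed range → this is EXTRAPOLATION, not interpolation

Why that matters here:
- The linear relationship may not hold outside the observed range
- The standard error of prediction grows with (x − x̄)², and x = -2.40 is far from x̄ = 4.06

The R² = 0.9806 only validates the fit within [1.11, 9.72]; treat ŷ = 7.5902 with caution.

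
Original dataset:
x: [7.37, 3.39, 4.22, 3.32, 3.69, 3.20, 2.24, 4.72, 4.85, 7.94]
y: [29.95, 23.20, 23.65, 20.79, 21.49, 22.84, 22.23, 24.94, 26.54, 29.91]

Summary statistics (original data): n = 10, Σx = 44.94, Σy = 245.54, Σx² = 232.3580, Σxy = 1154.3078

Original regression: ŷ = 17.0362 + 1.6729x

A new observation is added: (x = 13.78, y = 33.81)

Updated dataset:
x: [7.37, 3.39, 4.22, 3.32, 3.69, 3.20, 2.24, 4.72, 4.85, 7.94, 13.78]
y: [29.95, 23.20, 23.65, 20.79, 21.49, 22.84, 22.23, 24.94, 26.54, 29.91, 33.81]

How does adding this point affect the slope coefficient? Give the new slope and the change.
Adding the point moves β₁ from 1.6729 to 1.1857, i.e. it decreases by 0.4872 (-29.1%).

x = 13.78 lies well outside the original x-range [2.24, 7.94] (x̄ ≈ 4.49), so this observation has high leverage and can move the slope substantially.

Step 1: Update the sums with the new point (n goes from 10 to 11)
Σx  = 44.94 + 13.78 = 58.72
Σy  = 245.54 + 33.81 = 279.35
Σx² = 232.3580 + 13.78² = 232.3580 + 189.8884 = 422.2464
Σxy = 1154.3078 + 13.78×33.81 = 1154.3078 + 465.9018 = 1620.2096

Step 2: Recompute the slope with b₁ = (nΣxy − ΣxΣy) / (nΣx² − (Σx)²)
Numerator   = 11×1620.2096 − 58.72×279.35 = 17822.3056 − 16403.4320 = 1418.8736
Denominator = 11×422.2464 − 58.72² = 4644.7104 − 3448.0384 = 1196.6720
b₁(new) = 1418.8736 / 1196.6720 = 1.1857

(Same formula on the original sums: (10×1154.3078 − 44.94×245.54) / (10×232.3580 − 44.94²) = 508.5104 / 303.9764 = 1.6729, matching the given fit.)

Step 3: Change in slope
Δβ₁ = 1.1857 − 1.6729 = -0.4872
Relative change = -0.4872 / 1.6729 × 100% = -29.1%
→ the slope decreases when the point is added.

Because the point sits below the extension of the original line at a high-leverage x, it tilts the fit down.
In practice: refit with and without it and report both if conclusions differ; examine leverage (hᵢ) and Cook's distance rather than deleting it automatically.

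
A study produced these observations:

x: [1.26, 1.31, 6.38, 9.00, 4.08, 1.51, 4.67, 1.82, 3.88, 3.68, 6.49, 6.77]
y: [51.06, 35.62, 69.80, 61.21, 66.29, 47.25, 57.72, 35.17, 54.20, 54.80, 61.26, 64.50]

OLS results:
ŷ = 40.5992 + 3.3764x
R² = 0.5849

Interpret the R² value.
R² = 0.5849 means 58.49% of the variation in y is explained by the linear relationship with x. This indicates a moderate fit.

The coefficient of determination R² is the fraction of the total variation in y that the fitted line accounts for.

Here R² = 0.5849:
- Explained: 58.49% of the variation in y
- Unexplained (residual): 100% − 58.49% = 41.51%
- Rule of thumb (below 0.3 weak; 0.3 to below 0.7 moderate; 0.7 and above strong) → moderate

Note: R² never decreases when predictors are added, so it should not be used alone to compare models of different size.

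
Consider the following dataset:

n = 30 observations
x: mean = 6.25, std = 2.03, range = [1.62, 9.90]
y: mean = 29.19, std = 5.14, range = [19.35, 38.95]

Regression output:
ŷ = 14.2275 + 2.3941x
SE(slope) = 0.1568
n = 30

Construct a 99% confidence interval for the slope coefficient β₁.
The 99% CI for β₁ is (1.9608, 2.8274)

Confidence interval for the slope:

The 99% CI for β₁ is: β̂₁ ± t*(α/2, n-2) × SE(β̂₁)

Step 1: Find critical t-value
- Confidence level = 0.99
- Degrees of freedom = n - 2 = 30 - 2 = 28
- t*(α/2, 28) = 2.7633

Step 2: Calculate margin of error
Margin = 2.7633 × 0.1568 = 0.4333

Step 3: Construct interval
CI = 2.3941 ± 0.4333
CI = (1.9608, 2.8274)

Interpretation: each one-unit increase in x is associated with a change in mean y of between 1.9608 and 2.8274, with 99% confidence.
The interval does not include 0, suggesting a significant linear relationship.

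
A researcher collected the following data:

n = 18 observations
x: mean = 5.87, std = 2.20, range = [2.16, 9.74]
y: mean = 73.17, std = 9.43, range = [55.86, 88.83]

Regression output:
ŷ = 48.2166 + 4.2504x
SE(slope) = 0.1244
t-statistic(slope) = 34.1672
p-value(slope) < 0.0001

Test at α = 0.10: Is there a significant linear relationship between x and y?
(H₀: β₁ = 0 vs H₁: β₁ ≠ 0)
Reject H₀: p-value < 0.0001 < α = 0.10. The linear relationship is significant at the 10% level.

Hypothesis test for the slope coefficient:

H₀: β₁ = 0 (no linear relationship)
H₁: β₁ ≠ 0 (linear relationship exists)

Test statistic: t = β̂₁ / SE(β̂₁) = 4.2504 / 0.1244 = 34.1672

With df = 16, the two-sided p-value for |t| = 34.1672 is <0.0001.

Decision rule: reject H₀ if p-value < α.
p-value < 0.0001 < α = 0.10 → reject H₀.

There is sufficient evidence at the 10% significance level to conclude that a linear relationship exists between x and y.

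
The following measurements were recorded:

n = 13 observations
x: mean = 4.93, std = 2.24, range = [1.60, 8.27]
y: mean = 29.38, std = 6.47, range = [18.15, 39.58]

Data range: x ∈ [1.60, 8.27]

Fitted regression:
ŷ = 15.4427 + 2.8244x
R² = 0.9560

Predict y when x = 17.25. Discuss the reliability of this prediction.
The equation gives ŷ = 64.1636; however x = 17.25 is 8.98 units above the observed range, so this extrapolated value should not be trusted.

Prediction calculation:
ŷ = 15.4427 + 2.8244 × 17.25
ŷ = 64.1636

Reliability:
- Data range: x ∈ [1.60, 8.27]
- Prediction point: x = 17.25 is 8.98 units above the observed range → this is EXTRAPOLATION, not interpolation

Why that matters here:
- The linear relationship may not hold outside the observed range
- There are no observations near this x to validate the fitted line there

Report the number if required, but flag clearly that it is an extrapolation.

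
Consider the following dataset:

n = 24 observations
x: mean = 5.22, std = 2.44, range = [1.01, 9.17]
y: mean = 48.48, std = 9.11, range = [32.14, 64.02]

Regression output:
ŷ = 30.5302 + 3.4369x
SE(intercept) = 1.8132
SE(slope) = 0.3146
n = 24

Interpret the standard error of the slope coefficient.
SE(slope) = 0.3146 measures the uncertainty in the estimated slope. The coefficient is estimated precisely (SE/|β̂₁| = 9.2%).

SE(β̂₁) = 0.3146 says: if we drew many samples of n = 24 from the same population and refit each time, the fitted slopes would scatter with a standard deviation of roughly 0.3146 around the true β₁.

Relative precision:
- SE / |β̂₁| = 0.3146 / 3.4369 = 9.2%
- Rule of thumb (under 20%: precise; 20% to under 50%: moderately precise; 50% or more: imprecise) → precise

Rough 95% range (±2 SE): 3.4369 ± 0.6292 → (2.8077, 4.0661).

What drives SE(β̂₁): more residual scatter → larger SE; wider spread of x values → smaller SE.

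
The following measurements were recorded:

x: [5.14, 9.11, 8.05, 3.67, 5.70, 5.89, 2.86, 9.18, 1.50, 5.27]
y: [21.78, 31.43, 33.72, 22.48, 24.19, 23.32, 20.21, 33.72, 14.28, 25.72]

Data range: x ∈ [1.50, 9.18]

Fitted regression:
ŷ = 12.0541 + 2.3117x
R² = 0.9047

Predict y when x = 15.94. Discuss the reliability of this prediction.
ŷ = 48.9026, but this is extrapolation (above the data range [1.50, 9.18]) and may be unreliable.

Prediction calculation:
ŷ = 12.0541 + 2.3117 × 15.94
ŷ = 48.9026

Reliability:
- Data range: x ∈ [1.50, 9.18]
- Prediction point: x = 15.94 is 6.76 units above the observed range → this is EXTRAPOLATION, not interpolation

Why that matters here:
- The linear relationship may not hold outside the observed range
- Real relationships often flatten, saturate, or turn nonlinear at extremes
- There are no observations near this x to validate the fitted line there

The R² = 0.9047 only validates the fit within [1.50, 9.18]; treat ŷ = 48.9026 with caution.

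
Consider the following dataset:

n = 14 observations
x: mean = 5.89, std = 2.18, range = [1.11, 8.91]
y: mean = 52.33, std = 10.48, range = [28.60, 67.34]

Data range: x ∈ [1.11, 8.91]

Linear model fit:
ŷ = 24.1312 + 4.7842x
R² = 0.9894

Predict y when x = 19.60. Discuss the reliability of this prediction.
The equation gives ŷ = 117.9015; however x = 19.60 is 10.69 units above the observed range, so this extrapolated value should not be trusted.

Prediction calculation:
ŷ = 24.1312 + 4.7842 × 19.60
ŷ = 117.9015

Reliability:
- Data range: x ∈ [1.11, 8.91]
- Prediction point: x = 19.60 is 10.69 units above the observed range → this is EXTRAPOLATION, not interpolation

Why that matters here:
- The linear relationship may not hold outside the observed range
- Real relationships often flatten, saturate, or turn nonlinear at extremes

A defensible statement: 'if the linear trend continued to x = 19.60, y would be about 117.9015' — the premise is untested.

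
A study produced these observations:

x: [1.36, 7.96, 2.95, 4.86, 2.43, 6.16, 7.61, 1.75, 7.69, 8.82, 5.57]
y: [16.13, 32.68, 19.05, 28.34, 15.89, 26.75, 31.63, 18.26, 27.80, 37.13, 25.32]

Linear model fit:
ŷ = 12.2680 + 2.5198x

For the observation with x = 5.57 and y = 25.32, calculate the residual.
Residual = -0.9833

The residual is the difference between the actual value and the predicted value:

Residual = y - ŷ

Step 1: Calculate predicted value
ŷ = 12.2680 + 2.5198 × 5.57
ŷ = 26.3033

Step 2: Calculate residual
Residual = 25.32 - 26.3033
Residual = -0.9833

Sign check: y < ŷ, so the point is below the line and the fit overestimates here.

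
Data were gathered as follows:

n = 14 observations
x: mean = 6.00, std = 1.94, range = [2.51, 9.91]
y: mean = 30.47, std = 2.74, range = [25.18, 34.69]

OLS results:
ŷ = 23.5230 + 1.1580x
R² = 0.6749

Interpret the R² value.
R² = 0.6749 means 67.49% of the variation in y is explained by the linear relationship with x. This indicates a moderate fit.

R² = 1 − SS_res/SS_tot compares the residual scatter to the total scatter of y about its mean.

Here R² = 0.6749:
- Explained: 67.49% of the variation in y
- Unexplained (residual): 100% − 67.49% = 32.51%
- Rule of thumb (below 0.3 weak; 0.3 to below 0.7 moderate; 0.7 and above strong) → moderate

Note: R² says nothing about causation, and a high R² does not by itself mean the linear form is appropriate — check the residuals.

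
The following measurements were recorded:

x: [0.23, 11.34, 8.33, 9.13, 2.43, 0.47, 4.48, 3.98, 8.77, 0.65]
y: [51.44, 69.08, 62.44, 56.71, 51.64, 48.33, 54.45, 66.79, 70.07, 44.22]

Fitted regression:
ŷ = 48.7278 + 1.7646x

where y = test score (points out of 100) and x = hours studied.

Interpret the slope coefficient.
For each additional hour of study time, predicted test score increases by approximately 1.7646 points.

The slope β₁ = 1.7646 gives the rate at which the fitted test score changes with study time.

Interpretation:
- Study time up by 1 hour → predicted test score increases by 1.7646 points
- The effect is assumed constant over the observed range of x (linearity)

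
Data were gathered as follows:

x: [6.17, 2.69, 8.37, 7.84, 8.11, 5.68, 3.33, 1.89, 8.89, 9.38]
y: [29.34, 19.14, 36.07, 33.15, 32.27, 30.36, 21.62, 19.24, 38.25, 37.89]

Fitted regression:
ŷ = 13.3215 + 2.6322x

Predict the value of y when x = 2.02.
ŷ = 18.6385

To predict y for x = 2.02, substitute into the regression equation:

ŷ = 13.3215 + 2.6322 × 2.02
ŷ = 13.3215 + 5.3170
ŷ = 18.6385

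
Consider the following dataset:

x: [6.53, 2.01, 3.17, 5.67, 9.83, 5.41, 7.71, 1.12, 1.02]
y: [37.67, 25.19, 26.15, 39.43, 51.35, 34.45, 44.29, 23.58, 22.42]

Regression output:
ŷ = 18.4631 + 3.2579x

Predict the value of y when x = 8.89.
ŷ = 47.4258

To predict y for x = 8.89, substitute into the regression equation:

ŷ = 18.4631 + 3.2579 × 8.89
ŷ = 18.4631 + 28.9627
ŷ = 47.4258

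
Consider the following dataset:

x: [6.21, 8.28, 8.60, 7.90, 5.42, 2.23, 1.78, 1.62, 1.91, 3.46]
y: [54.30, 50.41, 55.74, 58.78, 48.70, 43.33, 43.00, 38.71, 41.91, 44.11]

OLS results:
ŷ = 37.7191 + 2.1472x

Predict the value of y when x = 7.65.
ŷ = 54.1452

x = 7.65 lies inside the observed range [1.62, 8.60], so the fitted equation applies directly:

ŷ = 37.7191 + 2.1472 × 7.65
ŷ = 37.7191 + 16.4261
ŷ = 54.1452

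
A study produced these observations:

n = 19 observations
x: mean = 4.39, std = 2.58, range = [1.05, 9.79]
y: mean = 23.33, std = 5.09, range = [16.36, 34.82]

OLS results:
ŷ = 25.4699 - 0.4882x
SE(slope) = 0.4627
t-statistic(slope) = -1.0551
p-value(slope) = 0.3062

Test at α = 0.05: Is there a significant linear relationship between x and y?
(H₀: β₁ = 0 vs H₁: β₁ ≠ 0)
Since p-value = 0.3062 ≥ α = 0.05, fail to reject H₀ — the slope is not significantly different from 0.

Hypothesis test for the slope coefficient:

H₀: β₁ = 0 (no linear relationship)
H₁: β₁ ≠ 0 (linear relationship exists)

Test statistic: t = β̂₁ / SE(β̂₁) = -0.4882 / 0.4627 = -1.0551

The p-value (0.3062) is the probability, under H₀, of a t-statistic at least as extreme as |t| = 1.0551 (two-sided, df = n − 2 = 17).

Decision rule: reject H₀ if p-value < α.
p-value = 0.3062 ≥ α = 0.05 → fail to reject H₀.

There is not sufficient evidence at the 5% significance level to conclude that a linear relationship exists between x and y.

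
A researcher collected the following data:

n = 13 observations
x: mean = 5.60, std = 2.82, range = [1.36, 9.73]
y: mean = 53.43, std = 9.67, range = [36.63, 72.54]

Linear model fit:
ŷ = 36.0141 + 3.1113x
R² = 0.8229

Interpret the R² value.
R² = 0.8229 means 82.29% of the variation in y is explained by the linear relationship with x. This indicates a strong fit.

R² (coefficient of determination) measures the proportion of variance in y explained by the regression model.

Here R² = 0.8229:
- Explained: 82.29% of the variation in y
- Unexplained (residual): 100% − 82.29% = 17.71%
- Rule of thumb (below 0.3 weak; 0.3 to below 0.7 moderate; 0.7 and above strong) → strong

Note: R² says nothing about causation, and a high R² does not by itself mean the linear form is appropriate — check the residuals.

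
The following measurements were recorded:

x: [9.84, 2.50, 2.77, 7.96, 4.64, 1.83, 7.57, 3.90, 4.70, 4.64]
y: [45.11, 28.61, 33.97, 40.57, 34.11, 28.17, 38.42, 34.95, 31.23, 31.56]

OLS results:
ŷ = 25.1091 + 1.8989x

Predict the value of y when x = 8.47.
ŷ = 41.1928

x = 8.47 lies inside the observed range [1.83, 9.84], so the fitted equation applies directly:

ŷ = 25.1091 + 1.8989 × 8.47
ŷ = 25.1091 + 16.0837
ŷ = 41.1928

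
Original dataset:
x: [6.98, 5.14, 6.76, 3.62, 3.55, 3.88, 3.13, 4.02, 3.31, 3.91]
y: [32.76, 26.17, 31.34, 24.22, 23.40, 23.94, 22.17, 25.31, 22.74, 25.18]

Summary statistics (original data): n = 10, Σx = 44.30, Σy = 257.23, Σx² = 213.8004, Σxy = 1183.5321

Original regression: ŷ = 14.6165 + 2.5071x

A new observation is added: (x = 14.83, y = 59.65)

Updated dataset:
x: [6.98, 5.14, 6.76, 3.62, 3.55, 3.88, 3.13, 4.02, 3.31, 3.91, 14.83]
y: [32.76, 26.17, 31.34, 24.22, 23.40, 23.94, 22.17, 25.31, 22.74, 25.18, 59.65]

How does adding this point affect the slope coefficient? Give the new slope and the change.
The slope changes from 2.5071 to 3.1478 (change of +0.6407, or +25.6%).

x = 14.83 lies well outside the original x-range [3.13, 6.98] (x̄ ≈ 4.43), so this observation has high leverage and can move the slope substantially.

Step 1: Update the sums with the new point (n goes from 10 to 11)
Σx  = 44.30 + 14.83 = 59.13
Σy  = 257.23 + 59.65 = 316.88
Σx² = 213.8004 + 14.83² = 213.8004 + 219.9289 = 433.7293
Σxy = 1183.5321 + 14.83×59.65 = 1183.5321 + 884.6095 = 2068.1416

Step 2: Recompute the slope with b₁ = (nΣxy − ΣxΣy) / (nΣx² − (Σx)²)
Numerator   = 11×2068.1416 − 59.13×316.88 = 22749.5576 − 18737.1144 = 4012.4432
Denominator = 11×433.7293 − 59.13² = 4771.0223 − 3496.3569 = 1274.6654
b₁(new) = 4012.4432 / 1274.6654 = 3.1478

(Same formula on the original sums: (10×1183.5321 − 44.30×257.23) / (10×213.8004 − 44.30²) = 440.0320 / 175.5140 = 2.5071, matching the given fit.)

Step 3: Change in slope
Δβ₁ = 3.1478 − 2.5071 = +0.6407
Relative change = +0.6407 / 2.5071 × 100% = +25.6%
→ the slope increases when the point is added.

A high-leverage point only changes the slope if it is off the original line; here y = 59.65 is above the original trend, so the slope increases.
In practice: examine leverage (hᵢ) and Cook's distance rather than deleting it automatically; check such a point for data-entry or measurement error.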